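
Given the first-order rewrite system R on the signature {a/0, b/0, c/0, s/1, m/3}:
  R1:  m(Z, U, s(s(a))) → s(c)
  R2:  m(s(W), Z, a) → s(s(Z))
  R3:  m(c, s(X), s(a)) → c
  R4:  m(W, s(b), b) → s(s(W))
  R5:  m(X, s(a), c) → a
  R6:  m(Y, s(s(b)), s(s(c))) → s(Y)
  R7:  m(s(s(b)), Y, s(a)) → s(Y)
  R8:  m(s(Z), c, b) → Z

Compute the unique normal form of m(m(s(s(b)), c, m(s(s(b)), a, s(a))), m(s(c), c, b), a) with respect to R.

1. m(m(s(s(b)), c, m(s(s(b)), a, s(a))), m(s(c), c, b), a)  →  m(m(s(s(b)), c, s(a)), m(s(c), c, b), a)   [R7 at 1.3]
2. m(m(s(s(b)), c, s(a)), m(s(c), c, b), a)  →  m(s(c), m(s(c), c, b), a)   [R7 at 1]
3. m(s(c), m(s(c), c, b), a)  →  s(s(m(s(c), c, b)))   [R2 at ε]
4. s(s(m(s(c), c, b)))  →  s(s(c))   [R8 at 1.1]

s(s(c))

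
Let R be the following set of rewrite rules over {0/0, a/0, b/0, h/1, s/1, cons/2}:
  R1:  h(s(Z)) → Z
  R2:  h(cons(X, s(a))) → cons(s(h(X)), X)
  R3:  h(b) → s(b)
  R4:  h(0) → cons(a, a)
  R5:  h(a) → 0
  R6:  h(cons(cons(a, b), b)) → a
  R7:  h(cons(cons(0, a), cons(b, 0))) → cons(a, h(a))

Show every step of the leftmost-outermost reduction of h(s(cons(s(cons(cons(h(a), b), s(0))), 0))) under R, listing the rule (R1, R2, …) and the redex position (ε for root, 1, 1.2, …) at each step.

cons(s(cons(cons(0, b), s(0))), 0)

1. h(s(cons(s(cons(cons(h(a), b), s(0))), 0)))  →  cons(s(cons(cons(h(a), b), s(0))), 0)   [R1 at ε]
2. cons(s(cons(cons(h(a), b), s(0))), 0)  →  cons(s(cons(cons(0, b), s(0))), 0)   [R5 at 1.1.1.1]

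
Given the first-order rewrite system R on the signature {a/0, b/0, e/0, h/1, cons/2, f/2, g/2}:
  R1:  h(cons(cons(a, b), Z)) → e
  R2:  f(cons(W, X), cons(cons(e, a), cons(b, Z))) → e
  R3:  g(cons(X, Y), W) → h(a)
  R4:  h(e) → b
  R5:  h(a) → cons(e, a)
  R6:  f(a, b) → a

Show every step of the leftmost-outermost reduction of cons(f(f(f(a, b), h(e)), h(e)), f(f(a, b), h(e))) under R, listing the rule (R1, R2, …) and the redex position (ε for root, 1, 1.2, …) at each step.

cons(a, a)

1. cons(f(f(f(a, b), h(e)), h(e)), f(f(a, b), h(e)))  →  cons(f(f(a, h(e)), h(e)), f(f(a, b), h(e)))   [R6 at 1.1.1]
2. cons(f(f(a, h(e)), h(e)), f(f(a, b), h(e)))  →  cons(f(f(a, b), h(e)), f(f(a, b), h(e)))   [R4 at 1.1.2]
3. cons(f(f(a, b), h(e)), f(f(a, b), h(e)))  →  cons(f(a, h(e)), f(f(a, b), h(e)))   [R6 at 1.1]
4. cons(f(a, h(e)), f(f(a, b), h(e)))  →  cons(f(a, b), f(f(a, b), h(e)))   [R4 at 1.2]
5. cons(f(a, b), f(f(a, b), h(e)))  →  cons(a, f(f(a, b), h(e)))   [R6 at 1]
6. cons(a, f(f(a, b), h(e)))  →  cons(a, f(a, h(e)))   [R6 at 2.1]
7. cons(a, f(a, h(e)))  →  cons(a, f(a, b))   [R4 at 2.2]
8. cons(a, f(a, b))  →  cons(a, a)   [R6 at 2]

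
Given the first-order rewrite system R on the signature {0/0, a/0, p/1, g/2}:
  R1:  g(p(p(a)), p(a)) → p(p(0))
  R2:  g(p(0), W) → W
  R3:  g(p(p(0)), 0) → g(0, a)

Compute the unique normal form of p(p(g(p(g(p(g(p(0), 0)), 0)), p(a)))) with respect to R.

p(p(p(a)))

1. p(p(g(p(g(p(g(p(0), 0)), 0)), p(a))))  →  p(p(g(p(g(p(0), 0)), p(a))))   [R2 at 1.1.1.1.1.1]
2. p(p(g(p(g(p(0), 0)), p(a))))  →  p(p(g(p(0), p(a))))   [R2 at 1.1.1.1]
3. p(p(g(p(0), p(a))))  →  p(p(p(a)))   [R2 at 1.1]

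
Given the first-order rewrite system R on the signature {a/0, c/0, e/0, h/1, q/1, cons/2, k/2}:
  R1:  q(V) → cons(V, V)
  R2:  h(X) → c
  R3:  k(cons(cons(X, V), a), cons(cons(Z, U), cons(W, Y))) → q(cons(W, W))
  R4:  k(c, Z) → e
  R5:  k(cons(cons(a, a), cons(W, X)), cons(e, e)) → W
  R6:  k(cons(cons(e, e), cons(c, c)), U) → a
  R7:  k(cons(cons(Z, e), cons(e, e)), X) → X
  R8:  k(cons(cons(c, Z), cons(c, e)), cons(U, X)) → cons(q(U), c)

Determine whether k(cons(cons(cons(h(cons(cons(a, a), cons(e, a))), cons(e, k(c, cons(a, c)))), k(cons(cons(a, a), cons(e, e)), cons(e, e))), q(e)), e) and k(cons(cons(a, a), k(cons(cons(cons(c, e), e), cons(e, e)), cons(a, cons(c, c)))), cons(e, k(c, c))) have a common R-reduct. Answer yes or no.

no — NF(t₁) = e, NF(t₂) = a

Reduce t₁ = k(cons(cons(cons(h(cons(cons(a, a), cons(e, a))), cons(e, k(c, cons(a, c)))), k(cons(cons(a, a), cons(e, e)), cons(e, e))), q(e)), e):
1. k(cons(cons(cons(h(cons(cons(a, a), cons(e, a))), cons(e, k(c, cons(a, c)))), k(cons(cons(a, a), cons(e, e)), cons(e, e))), q(e)), e)  →  k(cons(cons(cons(c, cons(e, k(c, cons(a, c)))), k(cons(cons(a, a), cons(e, e)), cons(e, e))), q(e)), e)   [R2 at 1.1.1.1]
2. k(cons(cons(cons(c, cons(e, k(c, cons(a, c)))), k(cons(cons(a, a), cons(e, e)), cons(e, e))), q(e)), e)  →  k(cons(cons(cons(c, cons(e, e)), k(cons(cons(a, a), cons(e, e)), cons(e, e))), q(e)), e)   [R4 at 1.1.1.2.2]
3. k(cons(cons(cons(c, cons(e, e)), k(cons(cons(a, a), cons(e, e)), cons(e, e))), q(e)), e)  →  k(cons(cons(cons(c, cons(e, e)), e), q(e)), e)   [R5 at 1.1.2]
4. k(cons(cons(cons(c, cons(e, e)), e), q(e)), e)  →  k(cons(cons(cons(c, cons(e, e)), e), cons(e, e)), e)   [R1 at 1.2]
5. k(cons(cons(cons(c, cons(e, e)), e), cons(e, e)), e)  →  e   [R7 at ε]

Reduce t₂ = k(cons(cons(a, a), k(cons(cons(cons(c, e), e), cons(e, e)), cons(a, cons(c, c)))), cons(e, k(c, c))):
1. k(cons(cons(a, a), k(cons(cons(cons(c, e), e), cons(e, e)), cons(a, cons(c, c)))), cons(e, k(c, c)))  →  k(cons(cons(a, a), cons(a, cons(c, c))), cons(e, k(c, c)))   [R7 at 1.2]
2. k(cons(cons(a, a), cons(a, cons(c, c))), cons(e, k(c, c)))  →  k(cons(cons(a, a), cons(a, cons(c, c))), cons(e, e))   [R4 at 2.2]
3. k(cons(cons(a, a), cons(a, cons(c, c))), cons(e, e))  →  a   [R5 at ε]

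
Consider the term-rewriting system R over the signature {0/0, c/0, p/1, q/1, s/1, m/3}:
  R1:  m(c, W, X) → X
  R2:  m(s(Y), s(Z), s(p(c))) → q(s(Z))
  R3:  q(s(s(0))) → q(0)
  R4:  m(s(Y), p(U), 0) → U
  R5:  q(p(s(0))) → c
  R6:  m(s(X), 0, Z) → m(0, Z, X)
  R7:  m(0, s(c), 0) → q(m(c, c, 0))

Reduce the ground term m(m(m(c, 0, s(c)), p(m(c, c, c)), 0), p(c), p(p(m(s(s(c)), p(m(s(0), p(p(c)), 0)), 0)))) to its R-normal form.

1. m(m(m(c, 0, s(c)), p(m(c, c, c)), 0), p(c), p(p(m(s(s(c)), p(m(s(0), p(p(c)), 0)), 0))))  →  m(m(s(c), p(m(c, c, c)), 0), p(c), p(p(m(s(s(c)), p(m(s(0), p(p(c)), 0)), 0))))   [R1 at 1.1]
2. m(m(s(c), p(m(c, c, c)), 0), p(c), p(p(m(s(s(c)), p(m(s(0), p(p(c)), 0)), 0))))  →  m(m(c, c, c), p(c), p(p(m(s(s(c)), p(m(s(0), p(p(c)), 0)), 0))))   [R4 at 1]
3. m(m(c, c, c), p(c), p(p(m(s(s(c)), p(m(s(0), p(p(c)), 0)), 0))))  →  m(c, p(c), p(p(m(s(s(c)), p(m(s(0), p(p(c)), 0)), 0))))   [R1 at 1]
4. m(c, p(c), p(p(m(s(s(c)), p(m(s(0), p(p(c)), 0)), 0))))  →  p(p(m(s(s(c)), p(m(s(0), p(p(c)), 0)), 0)))   [R1 at ε]
5. p(p(m(s(s(c)), p(m(s(0), p(p(c)), 0)), 0)))  →  p(p(m(s(0), p(p(c)), 0)))   [R4 at 1.1]
6. p(p(m(s(0), p(p(c)), 0)))  →  p(p(p(c)))   [R4 at 1.1]

p(p(p(c)))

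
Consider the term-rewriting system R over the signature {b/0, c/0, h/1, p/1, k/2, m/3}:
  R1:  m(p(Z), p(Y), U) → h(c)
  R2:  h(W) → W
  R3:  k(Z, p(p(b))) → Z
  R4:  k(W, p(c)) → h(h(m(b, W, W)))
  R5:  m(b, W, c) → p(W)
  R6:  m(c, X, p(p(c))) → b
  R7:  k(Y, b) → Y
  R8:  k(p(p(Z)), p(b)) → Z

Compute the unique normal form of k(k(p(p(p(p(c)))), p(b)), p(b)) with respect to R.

c

1. k(k(p(p(p(p(c)))), p(b)), p(b))  →  k(p(p(c)), p(b))   [R8 at 1]
2. k(p(p(c)), p(b))  →  c   [R8 at ε]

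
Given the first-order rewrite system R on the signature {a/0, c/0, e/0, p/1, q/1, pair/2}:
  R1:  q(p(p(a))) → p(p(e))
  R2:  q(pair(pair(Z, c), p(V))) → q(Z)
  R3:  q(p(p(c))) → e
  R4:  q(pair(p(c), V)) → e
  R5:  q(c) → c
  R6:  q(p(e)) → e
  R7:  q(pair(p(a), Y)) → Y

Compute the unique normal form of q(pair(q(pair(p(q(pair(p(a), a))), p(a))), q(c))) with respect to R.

c

1. q(pair(q(pair(p(q(pair(p(a), a))), p(a))), q(c)))  →  q(pair(q(pair(p(a), p(a))), q(c)))   [R7 at 1.1.1.1.1]
2. q(pair(q(pair(p(a), p(a))), q(c)))  →  q(pair(p(a), q(c)))   [R7 at 1.1]
3. q(pair(p(a), q(c)))  →  q(c)   [R7 at ε]
4. q(c)  →  c   [R5 at ε]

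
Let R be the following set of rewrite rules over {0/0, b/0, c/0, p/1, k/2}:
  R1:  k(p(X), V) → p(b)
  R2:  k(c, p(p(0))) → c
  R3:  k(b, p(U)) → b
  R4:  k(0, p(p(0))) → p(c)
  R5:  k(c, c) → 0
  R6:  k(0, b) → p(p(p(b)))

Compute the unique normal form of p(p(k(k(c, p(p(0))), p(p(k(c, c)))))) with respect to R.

p(p(c))

1. p(p(k(k(c, p(p(0))), p(p(k(c, c))))))  →  p(p(k(c, p(p(k(c, c))))))   [R2 at 1.1.1]
2. p(p(k(c, p(p(k(c, c))))))  →  p(p(k(c, p(p(0)))))   [R5 at 1.1.2.1.1]
3. p(p(k(c, p(p(0)))))  →  p(p(c))   [R2 at 1.1]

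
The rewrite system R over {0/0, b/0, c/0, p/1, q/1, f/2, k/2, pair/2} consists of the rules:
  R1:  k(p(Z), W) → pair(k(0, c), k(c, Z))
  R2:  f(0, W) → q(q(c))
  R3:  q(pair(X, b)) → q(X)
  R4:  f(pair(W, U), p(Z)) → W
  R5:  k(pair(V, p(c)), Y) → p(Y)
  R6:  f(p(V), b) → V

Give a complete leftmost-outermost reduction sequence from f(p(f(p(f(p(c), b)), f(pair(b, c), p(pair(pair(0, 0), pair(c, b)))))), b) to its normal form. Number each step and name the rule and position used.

c

1. f(p(f(p(f(p(c), b)), f(pair(b, c), p(pair(pair(0, 0), pair(c, b)))))), b)  →  f(p(f(p(c), b)), f(pair(b, c), p(pair(pair(0, 0), pair(c, b)))))   [R6 at ε]
2. f(p(f(p(c), b)), f(pair(b, c), p(pair(pair(0, 0), pair(c, b)))))  →  f(p(c), f(pair(b, c), p(pair(pair(0, 0), pair(c, b)))))   [R6 at 1.1]
3. f(p(c), f(pair(b, c), p(pair(pair(0, 0), pair(c, b)))))  →  f(p(c), b)   [R4 at 2]
4. f(p(c), b)  →  c   [R6 at ε]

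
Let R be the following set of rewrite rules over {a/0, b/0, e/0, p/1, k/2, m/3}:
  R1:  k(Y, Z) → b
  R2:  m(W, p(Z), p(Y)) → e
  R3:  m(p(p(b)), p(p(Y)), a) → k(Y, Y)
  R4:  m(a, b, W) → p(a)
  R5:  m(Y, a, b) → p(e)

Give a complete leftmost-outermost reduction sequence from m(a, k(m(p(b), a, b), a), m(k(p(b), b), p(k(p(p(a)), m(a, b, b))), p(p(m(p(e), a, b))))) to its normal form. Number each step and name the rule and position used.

1. m(a, k(m(p(b), a, b), a), m(k(p(b), b), p(k(p(p(a)), m(a, b, b))), p(p(m(p(e), a, b)))))  →  m(a, b, m(k(p(b), b), p(k(p(p(a)), m(a, b, b))), p(p(m(p(e), a, b)))))   [R1 at 2]
2. m(a, b, m(k(p(b), b), p(k(p(p(a)), m(a, b, b))), p(p(m(p(e), a, b)))))  →  p(a)   [R4 at ε]

p(a)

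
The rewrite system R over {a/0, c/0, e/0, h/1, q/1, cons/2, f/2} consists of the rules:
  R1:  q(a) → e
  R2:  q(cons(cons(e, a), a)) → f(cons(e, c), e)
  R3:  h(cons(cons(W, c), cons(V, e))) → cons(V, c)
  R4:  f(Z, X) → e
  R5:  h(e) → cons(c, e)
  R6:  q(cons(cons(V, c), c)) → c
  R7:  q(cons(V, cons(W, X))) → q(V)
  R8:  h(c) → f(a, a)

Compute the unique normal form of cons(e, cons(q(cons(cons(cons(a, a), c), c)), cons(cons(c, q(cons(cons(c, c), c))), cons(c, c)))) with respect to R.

cons(e, cons(c, cons(cons(c, c), cons(c, c))))

1. cons(e, cons(q(cons(cons(cons(a, a), c), c)), cons(cons(c, q(cons(cons(c, c), c))), cons(c, c))))  →  cons(e, cons(c, cons(cons(c, q(cons(cons(c, c), c))), cons(c, c))))   [R6 at 2.1]
2. cons(e, cons(c, cons(cons(c, q(cons(cons(c, c), c))), cons(c, c))))  →  cons(e, cons(c, cons(cons(c, c), cons(c, c))))   [R6 at 2.2.1.2]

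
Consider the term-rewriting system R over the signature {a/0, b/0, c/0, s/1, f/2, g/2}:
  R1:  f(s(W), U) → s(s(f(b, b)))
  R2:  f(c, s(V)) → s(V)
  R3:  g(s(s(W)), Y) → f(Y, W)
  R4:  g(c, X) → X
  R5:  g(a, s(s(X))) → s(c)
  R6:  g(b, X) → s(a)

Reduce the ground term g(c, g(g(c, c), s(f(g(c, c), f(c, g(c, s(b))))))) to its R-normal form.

s(s(b))

1. g(c, g(g(c, c), s(f(g(c, c), f(c, g(c, s(b)))))))  →  g(g(c, c), s(f(g(c, c), f(c, g(c, s(b))))))   [R4 at ε]
2. g(g(c, c), s(f(g(c, c), f(c, g(c, s(b))))))  →  g(c, s(f(g(c, c), f(c, g(c, s(b))))))   [R4 at 1]
3. g(c, s(f(g(c, c), f(c, g(c, s(b))))))  →  s(f(g(c, c), f(c, g(c, s(b)))))   [R4 at ε]
4. s(f(g(c, c), f(c, g(c, s(b)))))  →  s(f(c, f(c, g(c, s(b)))))   [R4 at 1.1]
5. s(f(c, f(c, g(c, s(b)))))  →  s(f(c, f(c, s(b))))   [R4 at 1.2.2]
6. s(f(c, f(c, s(b))))  →  s(f(c, s(b)))   [R2 at 1.2]
7. s(f(c, s(b)))  →  s(s(b))   [R2 at 1]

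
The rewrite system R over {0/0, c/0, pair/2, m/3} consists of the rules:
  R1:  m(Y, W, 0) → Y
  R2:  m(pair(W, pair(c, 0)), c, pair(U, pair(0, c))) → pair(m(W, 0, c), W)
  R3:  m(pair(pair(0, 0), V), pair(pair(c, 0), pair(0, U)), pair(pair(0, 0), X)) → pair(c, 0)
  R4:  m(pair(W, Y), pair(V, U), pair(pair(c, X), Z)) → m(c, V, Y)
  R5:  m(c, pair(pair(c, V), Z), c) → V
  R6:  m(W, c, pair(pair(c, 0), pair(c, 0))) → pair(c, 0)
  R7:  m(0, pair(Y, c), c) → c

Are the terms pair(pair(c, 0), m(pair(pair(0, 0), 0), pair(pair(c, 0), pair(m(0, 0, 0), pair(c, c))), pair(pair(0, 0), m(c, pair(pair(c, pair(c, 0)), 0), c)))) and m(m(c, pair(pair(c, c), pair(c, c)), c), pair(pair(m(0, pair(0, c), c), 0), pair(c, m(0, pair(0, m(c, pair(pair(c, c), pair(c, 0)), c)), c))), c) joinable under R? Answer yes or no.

Reduce t₁ = pair(pair(c, 0), m(pair(pair(0, 0), 0), pair(pair(c, 0), pair(m(0, 0, 0), pair(c, c))), pair(pair(0, 0), m(c, pair(pair(c, pair(c, 0)), 0), c)))):
1. pair(pair(c, 0), m(pair(pair(0, 0), 0), pair(pair(c, 0), pair(m(0, 0, 0), pair(c, c))), pair(pair(0, 0), m(c, pair(pair(c, pair(c, 0)), 0), c))))  →  pair(pair(c, 0), m(pair(pair(0, 0), 0), pair(pair(c, 0), pair(0, pair(c, c))), pair(pair(0, 0), m(c, pair(pair(c, pair(c, 0)), 0), c))))   [R1 at 2.2.2.1]
2. pair(pair(c, 0), m(pair(pair(0, 0), 0), pair(pair(c, 0), pair(0, pair(c, c))), pair(pair(0, 0), m(c, pair(pair(c, pair(c, 0)), 0), c))))  →  pair(pair(c, 0), pair(c, 0))   [R3 at 2]

Reduce t₂ = m(m(c, pair(pair(c, c), pair(c, c)), c), pair(pair(m(0, pair(0, c), c), 0), pair(c, m(0, pair(0, m(c, pair(pair(c, c), pair(c, 0)), c)), c))), c):
1. m(m(c, pair(pair(c, c), pair(c, c)), c), pair(pair(m(0, pair(0, c), c), 0), pair(c, m(0, pair(0, m(c, pair(pair(c, c), pair(c, 0)), c)), c))), c)  →  m(c, pair(pair(m(0, pair(0, c), c), 0), pair(c, m(0, pair(0, m(c, pair(pair(c, c), pair(c, 0)), c)), c))), c)   [R5 at 1]
2. m(c, pair(pair(m(0, pair(0, c), c), 0), pair(c, m(0, pair(0, m(c, pair(pair(c, c), pair(c, 0)), c)), c))), c)  →  m(c, pair(pair(c, 0), pair(c, m(0, pair(0, m(c, pair(pair(c, c), pair(c, 0)), c)), c))), c)   [R7 at 2.1.1]
3. m(c, pair(pair(c, 0), pair(c, m(0, pair(0, m(c, pair(pair(c, c), pair(c, 0)), c)), c))), c)  →  0   [R5 at ε]

no — NF(t₁) = pair(pair(c, 0), pair(c, 0)), NF(t₂) = 0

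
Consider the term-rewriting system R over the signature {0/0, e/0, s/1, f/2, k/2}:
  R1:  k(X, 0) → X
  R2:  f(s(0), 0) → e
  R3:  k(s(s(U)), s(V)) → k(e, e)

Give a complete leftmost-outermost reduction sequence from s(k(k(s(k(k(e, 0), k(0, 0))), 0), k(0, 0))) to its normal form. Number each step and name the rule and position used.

s(s(e))

1. s(k(k(s(k(k(e, 0), k(0, 0))), 0), k(0, 0)))  →  s(k(s(k(k(e, 0), k(0, 0))), k(0, 0)))   [R1 at 1.1]
2. s(k(s(k(k(e, 0), k(0, 0))), k(0, 0)))  →  s(k(s(k(e, k(0, 0))), k(0, 0)))   [R1 at 1.1.1.1]
3. s(k(s(k(e, k(0, 0))), k(0, 0)))  →  s(k(s(k(e, 0)), k(0, 0)))   [R1 at 1.1.1.2]
4. s(k(s(k(e, 0)), k(0, 0)))  →  s(k(s(e), k(0, 0)))   [R1 at 1.1.1]
5. s(k(s(e), k(0, 0)))  →  s(k(s(e), 0))   [R1 at 1.2]
6. s(k(s(e), 0))  →  s(s(e))   [R1 at 1]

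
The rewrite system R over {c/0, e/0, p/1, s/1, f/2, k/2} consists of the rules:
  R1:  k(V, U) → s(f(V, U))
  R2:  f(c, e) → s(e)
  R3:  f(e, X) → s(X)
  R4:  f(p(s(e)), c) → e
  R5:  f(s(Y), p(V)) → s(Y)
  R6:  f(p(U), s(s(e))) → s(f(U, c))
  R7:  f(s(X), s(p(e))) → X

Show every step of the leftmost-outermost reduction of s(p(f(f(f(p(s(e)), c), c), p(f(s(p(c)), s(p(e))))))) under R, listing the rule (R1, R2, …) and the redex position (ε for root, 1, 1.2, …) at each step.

s(p(s(c)))

1. s(p(f(f(f(p(s(e)), c), c), p(f(s(p(c)), s(p(e)))))))  →  s(p(f(f(e, c), p(f(s(p(c)), s(p(e)))))))   [R4 at 1.1.1.1]
2. s(p(f(f(e, c), p(f(s(p(c)), s(p(e)))))))  →  s(p(f(s(c), p(f(s(p(c)), s(p(e)))))))   [R3 at 1.1.1]
3. s(p(f(s(c), p(f(s(p(c)), s(p(e)))))))  →  s(p(s(c)))   [R5 at 1.1]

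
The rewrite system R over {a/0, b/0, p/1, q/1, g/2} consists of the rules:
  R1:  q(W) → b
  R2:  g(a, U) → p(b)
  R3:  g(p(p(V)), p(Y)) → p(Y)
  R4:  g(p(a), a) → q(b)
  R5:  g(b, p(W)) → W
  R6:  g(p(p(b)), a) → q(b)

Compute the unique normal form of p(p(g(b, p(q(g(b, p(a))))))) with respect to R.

p(p(b))

1. p(p(g(b, p(q(g(b, p(a)))))))  →  p(p(q(g(b, p(a)))))   [R5 at 1.1]
2. p(p(q(g(b, p(a)))))  →  p(p(b))   [R1 at 1.1]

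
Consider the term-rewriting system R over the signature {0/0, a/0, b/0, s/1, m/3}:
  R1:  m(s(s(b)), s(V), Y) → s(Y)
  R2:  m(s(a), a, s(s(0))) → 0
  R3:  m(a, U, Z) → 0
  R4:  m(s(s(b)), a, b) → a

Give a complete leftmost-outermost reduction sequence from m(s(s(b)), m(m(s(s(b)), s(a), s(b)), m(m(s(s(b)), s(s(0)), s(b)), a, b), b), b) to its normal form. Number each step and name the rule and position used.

a

1. m(s(s(b)), m(m(s(s(b)), s(a), s(b)), m(m(s(s(b)), s(s(0)), s(b)), a, b), b), b)  →  m(s(s(b)), m(s(s(b)), m(m(s(s(b)), s(s(0)), s(b)), a, b), b), b)   [R1 at 2.1]
2. m(s(s(b)), m(s(s(b)), m(m(s(s(b)), s(s(0)), s(b)), a, b), b), b)  →  m(s(s(b)), m(s(s(b)), m(s(s(b)), a, b), b), b)   [R1 at 2.2.1]
3. m(s(s(b)), m(s(s(b)), m(s(s(b)), a, b), b), b)  →  m(s(s(b)), m(s(s(b)), a, b), b)   [R4 at 2.2]
4. m(s(s(b)), m(s(s(b)), a, b), b)  →  m(s(s(b)), a, b)   [R4 at 2]
5. m(s(s(b)), a, b)  →  a   [R4 at ε]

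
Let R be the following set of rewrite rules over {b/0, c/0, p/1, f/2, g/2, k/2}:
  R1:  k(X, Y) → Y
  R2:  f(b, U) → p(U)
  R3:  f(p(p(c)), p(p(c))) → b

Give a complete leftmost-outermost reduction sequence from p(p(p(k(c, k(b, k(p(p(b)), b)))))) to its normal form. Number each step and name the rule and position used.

p(p(p(b)))

1. p(p(p(k(c, k(b, k(p(p(b)), b))))))  →  p(p(p(k(b, k(p(p(b)), b)))))   [R1 at 1.1.1]
2. p(p(p(k(b, k(p(p(b)), b)))))  →  p(p(p(k(p(p(b)), b))))   [R1 at 1.1.1]
3. p(p(p(k(p(p(b)), b))))  →  p(p(p(b)))   [R1 at 1.1.1]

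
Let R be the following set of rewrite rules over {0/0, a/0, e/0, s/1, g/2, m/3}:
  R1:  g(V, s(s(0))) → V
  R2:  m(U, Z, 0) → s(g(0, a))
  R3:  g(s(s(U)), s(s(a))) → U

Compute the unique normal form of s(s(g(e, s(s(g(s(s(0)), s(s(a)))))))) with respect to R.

s(s(e))

1. s(s(g(e, s(s(g(s(s(0)), s(s(a))))))))  →  s(s(g(e, s(s(0)))))   [R3 at 1.1.2.1.1]
2. s(s(g(e, s(s(0)))))  →  s(s(e))   [R1 at 1.1]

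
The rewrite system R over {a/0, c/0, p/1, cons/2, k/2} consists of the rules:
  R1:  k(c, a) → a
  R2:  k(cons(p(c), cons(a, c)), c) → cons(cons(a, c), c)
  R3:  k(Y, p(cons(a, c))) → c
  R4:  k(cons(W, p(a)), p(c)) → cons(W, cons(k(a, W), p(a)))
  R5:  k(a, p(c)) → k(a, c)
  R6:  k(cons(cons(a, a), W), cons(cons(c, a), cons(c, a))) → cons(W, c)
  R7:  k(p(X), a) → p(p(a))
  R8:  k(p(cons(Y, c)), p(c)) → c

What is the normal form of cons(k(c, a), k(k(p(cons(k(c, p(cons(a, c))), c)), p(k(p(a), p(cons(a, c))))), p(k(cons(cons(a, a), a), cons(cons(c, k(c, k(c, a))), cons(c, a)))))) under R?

cons(a, c)

1. cons(k(c, a), k(k(p(cons(k(c, p(cons(a, c))), c)), p(k(p(a), p(cons(a, c))))), p(k(cons(cons(a, a), a), cons(cons(c, k(c, k(c, a))), cons(c, a))))))  →  cons(a, k(k(p(cons(k(c, p(cons(a, c))), c)), p(k(p(a), p(cons(a, c))))), p(k(cons(cons(a, a), a), cons(cons(c, k(c, k(c, a))), cons(c, a))))))   [R1 at 1]
2. cons(a, k(k(p(cons(k(c, p(cons(a, c))), c)), p(k(p(a), p(cons(a, c))))), p(k(cons(cons(a, a), a), cons(cons(c, k(c, k(c, a))), cons(c, a))))))  →  cons(a, k(k(p(cons(c, c)), p(k(p(a), p(cons(a, c))))), p(k(cons(cons(a, a), a), cons(cons(c, k(c, k(c, a))), cons(c, a))))))   [R3 at 2.1.1.1.1]
3. cons(a, k(k(p(cons(c, c)), p(k(p(a), p(cons(a, c))))), p(k(cons(cons(a, a), a), cons(cons(c, k(c, k(c, a))), cons(c, a))))))  →  cons(a, k(k(p(cons(c, c)), p(c)), p(k(cons(cons(a, a), a), cons(cons(c, k(c, k(c, a))), cons(c, a))))))   [R3 at 2.1.2.1]
4. cons(a, k(k(p(cons(c, c)), p(c)), p(k(cons(cons(a, a), a), cons(cons(c, k(c, k(c, a))), cons(c, a))))))  →  cons(a, k(c, p(k(cons(cons(a, a), a), cons(cons(c, k(c, k(c, a))), cons(c, a))))))   [R8 at 2.1]
5. cons(a, k(c, p(k(cons(cons(a, a), a), cons(cons(c, k(c, k(c, a))), cons(c, a))))))  →  cons(a, k(c, p(k(cons(cons(a, a), a), cons(cons(c, k(c, a)), cons(c, a))))))   [R1 at 2.2.1.2.1.2.2]
6. cons(a, k(c, p(k(cons(cons(a, a), a), cons(cons(c, k(c, a)), cons(c, a))))))  →  cons(a, k(c, p(k(cons(cons(a, a), a), cons(cons(c, a), cons(c, a))))))   [R1 at 2.2.1.2.1.2]
7. cons(a, k(c, p(k(cons(cons(a, a), a), cons(cons(c, a), cons(c, a))))))  →  cons(a, k(c, p(cons(a, c))))   [R6 at 2.2.1]
8. cons(a, k(c, p(cons(a, c))))  →  cons(a, c)   [R3 at 2]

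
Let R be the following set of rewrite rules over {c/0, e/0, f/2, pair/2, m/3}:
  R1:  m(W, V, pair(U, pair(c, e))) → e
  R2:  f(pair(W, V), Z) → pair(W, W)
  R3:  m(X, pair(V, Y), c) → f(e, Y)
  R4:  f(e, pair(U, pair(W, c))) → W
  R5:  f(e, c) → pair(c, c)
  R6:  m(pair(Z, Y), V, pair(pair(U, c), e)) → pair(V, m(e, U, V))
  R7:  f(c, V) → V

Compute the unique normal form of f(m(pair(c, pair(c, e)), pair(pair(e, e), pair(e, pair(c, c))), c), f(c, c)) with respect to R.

1. f(m(pair(c, pair(c, e)), pair(pair(e, e), pair(e, pair(c, c))), c), f(c, c))  →  f(f(e, pair(e, pair(c, c))), f(c, c))   [R3 at 1]
2. f(f(e, pair(e, pair(c, c))), f(c, c))  →  f(c, f(c, c))   [R4 at 1]
3. f(c, f(c, c))  →  f(c, c)   [R7 at ε]
4. f(c, c)  →  c   [R7 at ε]

c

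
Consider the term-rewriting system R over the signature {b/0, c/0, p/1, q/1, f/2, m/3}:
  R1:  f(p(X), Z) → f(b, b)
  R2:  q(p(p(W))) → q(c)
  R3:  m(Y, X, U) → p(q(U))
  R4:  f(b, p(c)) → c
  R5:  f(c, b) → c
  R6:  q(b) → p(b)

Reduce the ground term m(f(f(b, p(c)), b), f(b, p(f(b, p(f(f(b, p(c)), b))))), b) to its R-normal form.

1. m(f(f(b, p(c)), b), f(b, p(f(b, p(f(f(b, p(c)), b))))), b)  →  p(q(b))   [R3 at ε]
2. p(q(b))  →  p(p(b))   [R6 at 1]

p(p(b))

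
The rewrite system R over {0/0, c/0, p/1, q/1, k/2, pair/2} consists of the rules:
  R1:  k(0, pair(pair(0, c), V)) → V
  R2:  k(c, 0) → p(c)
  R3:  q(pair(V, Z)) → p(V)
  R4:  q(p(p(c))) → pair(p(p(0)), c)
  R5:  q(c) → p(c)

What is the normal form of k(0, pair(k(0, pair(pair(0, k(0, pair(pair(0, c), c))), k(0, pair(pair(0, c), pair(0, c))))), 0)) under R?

0

1. k(0, pair(k(0, pair(pair(0, k(0, pair(pair(0, c), c))), k(0, pair(pair(0, c), pair(0, c))))), 0))  →  k(0, pair(k(0, pair(pair(0, c), k(0, pair(pair(0, c), pair(0, c))))), 0))   [R1 at 2.1.2.1.2]
2. k(0, pair(k(0, pair(pair(0, c), k(0, pair(pair(0, c), pair(0, c))))), 0))  →  k(0, pair(k(0, pair(pair(0, c), pair(0, c))), 0))   [R1 at 2.1]
3. k(0, pair(k(0, pair(pair(0, c), pair(0, c))), 0))  →  k(0, pair(pair(0, c), 0))   [R1 at 2.1]
4. k(0, pair(pair(0, c), 0))  →  0   [R1 at ε]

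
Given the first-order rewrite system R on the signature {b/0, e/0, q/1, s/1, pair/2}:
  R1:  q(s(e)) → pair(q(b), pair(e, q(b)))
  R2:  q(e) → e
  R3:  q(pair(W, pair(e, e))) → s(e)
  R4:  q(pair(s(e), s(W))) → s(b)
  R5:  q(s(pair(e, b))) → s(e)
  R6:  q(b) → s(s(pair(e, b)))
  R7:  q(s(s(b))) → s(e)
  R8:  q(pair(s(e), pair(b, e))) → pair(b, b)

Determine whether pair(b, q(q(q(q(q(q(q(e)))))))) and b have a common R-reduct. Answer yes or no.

Reduce t₁ = pair(b, q(q(q(q(q(q(q(e)))))))):
1. pair(b, q(q(q(q(q(q(q(e))))))))  →  pair(b, q(q(q(q(q(q(e)))))))   [R2 at 2.1.1.1.1.1.1]
2. pair(b, q(q(q(q(q(q(e)))))))  →  pair(b, q(q(q(q(q(e))))))   [R2 at 2.1.1.1.1.1]
3. pair(b, q(q(q(q(q(e))))))  →  pair(b, q(q(q(q(e)))))   [R2 at 2.1.1.1.1]
4. pair(b, q(q(q(q(e)))))  →  pair(b, q(q(q(e))))   [R2 at 2.1.1.1]
5. pair(b, q(q(q(e))))  →  pair(b, q(q(e)))   [R2 at 2.1.1]
6. pair(b, q(q(e)))  →  pair(b, q(e))   [R2 at 2.1]
7. pair(b, q(e))  →  pair(b, e)   [R2 at 2]

Reduce t₂ = b:

no — NF(t₁) = pair(b, e), NF(t₂) = b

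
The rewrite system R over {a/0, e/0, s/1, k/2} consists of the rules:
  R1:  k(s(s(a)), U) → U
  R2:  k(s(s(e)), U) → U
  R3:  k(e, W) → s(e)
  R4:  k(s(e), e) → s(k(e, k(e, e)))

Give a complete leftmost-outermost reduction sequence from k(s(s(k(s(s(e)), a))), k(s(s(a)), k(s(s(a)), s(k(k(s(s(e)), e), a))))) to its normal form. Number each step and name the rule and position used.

s(s(e))

1. k(s(s(k(s(s(e)), a))), k(s(s(a)), k(s(s(a)), s(k(k(s(s(e)), e), a)))))  →  k(s(s(a)), k(s(s(a)), k(s(s(a)), s(k(k(s(s(e)), e), a)))))   [R2 at 1.1.1]
2. k(s(s(a)), k(s(s(a)), k(s(s(a)), s(k(k(s(s(e)), e), a)))))  →  k(s(s(a)), k(s(s(a)), s(k(k(s(s(e)), e), a))))   [R1 at ε]
3. k(s(s(a)), k(s(s(a)), s(k(k(s(s(e)), e), a))))  →  k(s(s(a)), s(k(k(s(s(e)), e), a)))   [R1 at ε]
4. k(s(s(a)), s(k(k(s(s(e)), e), a)))  →  s(k(k(s(s(e)), e), a))   [R1 at ε]
5. s(k(k(s(s(e)), e), a))  →  s(k(e, a))   [R2 at 1.1]
6. s(k(e, a))  →  s(s(e))   [R3 at 1]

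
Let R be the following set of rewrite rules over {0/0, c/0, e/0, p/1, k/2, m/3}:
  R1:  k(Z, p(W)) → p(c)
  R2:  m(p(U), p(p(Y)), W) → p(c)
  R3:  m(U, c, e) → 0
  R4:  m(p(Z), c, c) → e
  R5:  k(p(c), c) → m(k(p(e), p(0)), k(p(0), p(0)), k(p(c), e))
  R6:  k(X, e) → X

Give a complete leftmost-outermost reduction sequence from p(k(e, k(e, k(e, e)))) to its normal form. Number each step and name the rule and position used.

p(e)

1. p(k(e, k(e, k(e, e))))  →  p(k(e, k(e, e)))   [R6 at 1.2.2]
2. p(k(e, k(e, e)))  →  p(k(e, e))   [R6 at 1.2]
3. p(k(e, e))  →  p(e)   [R6 at 1]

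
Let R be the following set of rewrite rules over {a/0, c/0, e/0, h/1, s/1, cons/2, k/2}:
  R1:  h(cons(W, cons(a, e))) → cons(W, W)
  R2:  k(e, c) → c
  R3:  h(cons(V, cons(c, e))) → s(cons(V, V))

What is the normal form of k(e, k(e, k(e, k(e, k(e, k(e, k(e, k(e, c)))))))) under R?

c

1. k(e, k(e, k(e, k(e, k(e, k(e, k(e, k(e, c))))))))  →  k(e, k(e, k(e, k(e, k(e, k(e, k(e, c)))))))   [R2 at 2.2.2.2.2.2.2]
2. k(e, k(e, k(e, k(e, k(e, k(e, k(e, c)))))))  →  k(e, k(e, k(e, k(e, k(e, k(e, c))))))   [R2 at 2.2.2.2.2.2]
3. k(e, k(e, k(e, k(e, k(e, k(e, c))))))  →  k(e, k(e, k(e, k(e, k(e, c)))))   [R2 at 2.2.2.2.2]
4. k(e, k(e, k(e, k(e, k(e, c)))))  →  k(e, k(e, k(e, k(e, c))))   [R2 at 2.2.2.2]
5. k(e, k(e, k(e, k(e, c))))  →  k(e, k(e, k(e, c)))   [R2 at 2.2.2]
6. k(e, k(e, k(e, c)))  →  k(e, k(e, c))   [R2 at 2.2]
7. k(e, k(e, c))  →  k(e, c)   [R2 at 2]
8. k(e, c)  →  c   [R2 at ε]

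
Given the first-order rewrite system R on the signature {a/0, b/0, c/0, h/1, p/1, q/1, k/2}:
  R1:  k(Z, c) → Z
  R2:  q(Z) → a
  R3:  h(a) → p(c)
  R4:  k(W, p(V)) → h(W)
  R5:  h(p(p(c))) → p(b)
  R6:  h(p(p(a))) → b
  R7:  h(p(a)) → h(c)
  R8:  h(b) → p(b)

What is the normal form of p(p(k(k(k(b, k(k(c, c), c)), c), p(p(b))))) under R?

p(p(p(b)))

1. p(p(k(k(k(b, k(k(c, c), c)), c), p(p(b)))))  →  p(p(h(k(k(b, k(k(c, c), c)), c))))   [R4 at 1.1]
2. p(p(h(k(k(b, k(k(c, c), c)), c))))  →  p(p(h(k(b, k(k(c, c), c)))))   [R1 at 1.1.1]
3. p(p(h(k(b, k(k(c, c), c)))))  →  p(p(h(k(b, k(c, c)))))   [R1 at 1.1.1.2]
4. p(p(h(k(b, k(c, c)))))  →  p(p(h(k(b, c))))   [R1 at 1.1.1.2]
5. p(p(h(k(b, c))))  →  p(p(h(b)))   [R1 at 1.1.1]
6. p(p(h(b)))  →  p(p(p(b)))   [R8 at 1.1]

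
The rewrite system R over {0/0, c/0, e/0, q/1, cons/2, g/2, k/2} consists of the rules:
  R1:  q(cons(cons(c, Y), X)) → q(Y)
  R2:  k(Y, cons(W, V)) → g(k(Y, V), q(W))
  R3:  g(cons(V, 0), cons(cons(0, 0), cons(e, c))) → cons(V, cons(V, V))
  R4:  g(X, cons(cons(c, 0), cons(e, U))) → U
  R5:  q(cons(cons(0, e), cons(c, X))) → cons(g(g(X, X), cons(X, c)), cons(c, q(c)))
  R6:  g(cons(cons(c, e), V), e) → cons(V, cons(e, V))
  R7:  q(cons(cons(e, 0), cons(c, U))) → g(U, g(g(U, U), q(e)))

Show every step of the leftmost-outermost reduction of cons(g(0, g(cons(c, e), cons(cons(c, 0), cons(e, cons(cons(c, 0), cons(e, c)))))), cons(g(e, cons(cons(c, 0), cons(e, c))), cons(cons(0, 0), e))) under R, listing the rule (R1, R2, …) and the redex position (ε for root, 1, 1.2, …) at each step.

cons(c, cons(c, cons(cons(0, 0), e)))

1. cons(g(0, g(cons(c, e), cons(cons(c, 0), cons(e, cons(cons(c, 0), cons(e, c)))))), cons(g(e, cons(cons(c, 0), cons(e, c))), cons(cons(0, 0), e)))  →  cons(g(0, cons(cons(c, 0), cons(e, c))), cons(g(e, cons(cons(c, 0), cons(e, c))), cons(cons(0, 0), e)))   [R4 at 1.2]
2. cons(g(0, cons(cons(c, 0), cons(e, c))), cons(g(e, cons(cons(c, 0), cons(e, c))), cons(cons(0, 0), e)))  →  cons(c, cons(g(e, cons(cons(c, 0), cons(e, c))), cons(cons(0, 0), e)))   [R4 at 1]
3. cons(c, cons(g(e, cons(cons(c, 0), cons(e, c))), cons(cons(0, 0), e)))  →  cons(c, cons(c, cons(cons(0, 0), e)))   [R4 at 2.1]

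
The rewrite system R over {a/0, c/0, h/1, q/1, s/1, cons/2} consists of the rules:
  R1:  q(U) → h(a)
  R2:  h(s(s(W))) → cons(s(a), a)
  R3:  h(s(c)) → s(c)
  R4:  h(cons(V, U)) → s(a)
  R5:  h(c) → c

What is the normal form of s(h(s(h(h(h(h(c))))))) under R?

s(s(c))

1. s(h(s(h(h(h(h(c)))))))  →  s(h(s(h(h(h(c))))))   [R5 at 1.1.1.1.1.1]
2. s(h(s(h(h(h(c))))))  →  s(h(s(h(h(c)))))   [R5 at 1.1.1.1.1]
3. s(h(s(h(h(c)))))  →  s(h(s(h(c))))   [R5 at 1.1.1.1]
4. s(h(s(h(c))))  →  s(h(s(c)))   [R5 at 1.1.1]
5. s(h(s(c)))  →  s(s(c))   [R3 at 1]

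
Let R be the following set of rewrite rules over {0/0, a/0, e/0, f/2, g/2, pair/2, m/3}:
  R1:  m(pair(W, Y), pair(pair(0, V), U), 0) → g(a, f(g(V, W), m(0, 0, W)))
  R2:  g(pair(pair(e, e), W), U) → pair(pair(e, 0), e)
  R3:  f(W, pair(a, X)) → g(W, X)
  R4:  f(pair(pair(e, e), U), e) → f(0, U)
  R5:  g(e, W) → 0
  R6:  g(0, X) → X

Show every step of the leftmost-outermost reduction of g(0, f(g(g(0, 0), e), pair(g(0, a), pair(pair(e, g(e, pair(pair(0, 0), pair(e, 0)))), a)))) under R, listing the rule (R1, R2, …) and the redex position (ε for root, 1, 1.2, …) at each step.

0

1. g(0, f(g(g(0, 0), e), pair(g(0, a), pair(pair(e, g(e, pair(pair(0, 0), pair(e, 0)))), a))))  →  f(g(g(0, 0), e), pair(g(0, a), pair(pair(e, g(e, pair(pair(0, 0), pair(e, 0)))), a)))   [R6 at ε]
2. f(g(g(0, 0), e), pair(g(0, a), pair(pair(e, g(e, pair(pair(0, 0), pair(e, 0)))), a)))  →  f(g(0, e), pair(g(0, a), pair(pair(e, g(e, pair(pair(0, 0), pair(e, 0)))), a)))   [R6 at 1.1]
3. f(g(0, e), pair(g(0, a), pair(pair(e, g(e, pair(pair(0, 0), pair(e, 0)))), a)))  →  f(e, pair(g(0, a), pair(pair(e, g(e, pair(pair(0, 0), pair(e, 0)))), a)))   [R6 at 1]
4. f(e, pair(g(0, a), pair(pair(e, g(e, pair(pair(0, 0), pair(e, 0)))), a)))  →  f(e, pair(a, pair(pair(e, g(e, pair(pair(0, 0), pair(e, 0)))), a)))   [R6 at 2.1]
5. f(e, pair(a, pair(pair(e, g(e, pair(pair(0, 0), pair(e, 0)))), a)))  →  g(e, pair(pair(e, g(e, pair(pair(0, 0), pair(e, 0)))), a))   [R3 at ε]
6. g(e, pair(pair(e, g(e, pair(pair(0, 0), pair(e, 0)))), a))  →  0   [R5 at ε]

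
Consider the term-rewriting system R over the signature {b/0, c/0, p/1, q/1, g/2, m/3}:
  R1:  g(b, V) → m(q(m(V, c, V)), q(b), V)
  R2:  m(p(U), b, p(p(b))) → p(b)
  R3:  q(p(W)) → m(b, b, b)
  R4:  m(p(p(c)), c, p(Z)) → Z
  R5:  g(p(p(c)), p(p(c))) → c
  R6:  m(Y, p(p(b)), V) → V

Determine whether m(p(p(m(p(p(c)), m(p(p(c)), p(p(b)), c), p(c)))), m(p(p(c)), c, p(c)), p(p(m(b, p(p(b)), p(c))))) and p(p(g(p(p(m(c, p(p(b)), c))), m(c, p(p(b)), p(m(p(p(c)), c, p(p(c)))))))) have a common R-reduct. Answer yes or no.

Reduce t₁ = m(p(p(m(p(p(c)), m(p(p(c)), p(p(b)), c), p(c)))), m(p(p(c)), c, p(c)), p(p(m(b, p(p(b)), p(c))))):
1. m(p(p(m(p(p(c)), m(p(p(c)), p(p(b)), c), p(c)))), m(p(p(c)), c, p(c)), p(p(m(b, p(p(b)), p(c)))))  →  m(p(p(m(p(p(c)), c, p(c)))), m(p(p(c)), c, p(c)), p(p(m(b, p(p(b)), p(c)))))   [R6 at 1.1.1.2]
2. m(p(p(m(p(p(c)), c, p(c)))), m(p(p(c)), c, p(c)), p(p(m(b, p(p(b)), p(c)))))  →  m(p(p(c)), m(p(p(c)), c, p(c)), p(p(m(b, p(p(b)), p(c)))))   [R4 at 1.1.1]
3. m(p(p(c)), m(p(p(c)), c, p(c)), p(p(m(b, p(p(b)), p(c)))))  →  m(p(p(c)), c, p(p(m(b, p(p(b)), p(c)))))   [R4 at 2]
4. m(p(p(c)), c, p(p(m(b, p(p(b)), p(c)))))  →  p(m(b, p(p(b)), p(c)))   [R4 at ε]
5. p(m(b, p(p(b)), p(c)))  →  p(p(c))   [R6 at 1]

Reduce t₂ = p(p(g(p(p(m(c, p(p(b)), c))), m(c, p(p(b)), p(m(p(p(c)), c, p(p(c)))))))):
1. p(p(g(p(p(m(c, p(p(b)), c))), m(c, p(p(b)), p(m(p(p(c)), c, p(p(c))))))))  →  p(p(g(p(p(c)), m(c, p(p(b)), p(m(p(p(c)), c, p(p(c))))))))   [R6 at 1.1.1.1.1]
2. p(p(g(p(p(c)), m(c, p(p(b)), p(m(p(p(c)), c, p(p(c))))))))  →  p(p(g(p(p(c)), p(m(p(p(c)), c, p(p(c)))))))   [R6 at 1.1.2]
3. p(p(g(p(p(c)), p(m(p(p(c)), c, p(p(c)))))))  →  p(p(g(p(p(c)), p(p(c)))))   [R4 at 1.1.2.1]
4. p(p(g(p(p(c)), p(p(c)))))  →  p(p(c))   [R5 at 1.1]

yes — NF(t₁) = p(p(c)), NF(t₂) = p(p(c))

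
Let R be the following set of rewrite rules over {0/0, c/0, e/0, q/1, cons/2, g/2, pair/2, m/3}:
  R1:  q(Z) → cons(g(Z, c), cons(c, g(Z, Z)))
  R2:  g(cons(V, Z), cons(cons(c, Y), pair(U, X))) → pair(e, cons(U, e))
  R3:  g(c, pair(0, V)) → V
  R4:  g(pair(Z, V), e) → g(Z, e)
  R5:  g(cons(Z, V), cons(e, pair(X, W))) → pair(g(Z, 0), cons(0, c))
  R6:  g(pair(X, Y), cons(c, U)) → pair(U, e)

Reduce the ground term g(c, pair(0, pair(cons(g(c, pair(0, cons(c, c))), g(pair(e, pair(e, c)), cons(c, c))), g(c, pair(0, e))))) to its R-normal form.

1. g(c, pair(0, pair(cons(g(c, pair(0, cons(c, c))), g(pair(e, pair(e, c)), cons(c, c))), g(c, pair(0, e)))))  →  pair(cons(g(c, pair(0, cons(c, c))), g(pair(e, pair(e, c)), cons(c, c))), g(c, pair(0, e)))   [R3 at ε]
2. pair(cons(g(c, pair(0, cons(c, c))), g(pair(e, pair(e, c)), cons(c, c))), g(c, pair(0, e)))  →  pair(cons(cons(c, c), g(pair(e, pair(e, c)), cons(c, c))), g(c, pair(0, e)))   [R3 at 1.1]
3. pair(cons(cons(c, c), g(pair(e, pair(e, c)), cons(c, c))), g(c, pair(0, e)))  →  pair(cons(cons(c, c), pair(c, e)), g(c, pair(0, e)))   [R6 at 1.2]
4. pair(cons(cons(c, c), pair(c, e)), g(c, pair(0, e)))  →  pair(cons(cons(c, c), pair(c, e)), e)   [R3 at 2]

pair(cons(cons(c, c), pair(c, e)), e)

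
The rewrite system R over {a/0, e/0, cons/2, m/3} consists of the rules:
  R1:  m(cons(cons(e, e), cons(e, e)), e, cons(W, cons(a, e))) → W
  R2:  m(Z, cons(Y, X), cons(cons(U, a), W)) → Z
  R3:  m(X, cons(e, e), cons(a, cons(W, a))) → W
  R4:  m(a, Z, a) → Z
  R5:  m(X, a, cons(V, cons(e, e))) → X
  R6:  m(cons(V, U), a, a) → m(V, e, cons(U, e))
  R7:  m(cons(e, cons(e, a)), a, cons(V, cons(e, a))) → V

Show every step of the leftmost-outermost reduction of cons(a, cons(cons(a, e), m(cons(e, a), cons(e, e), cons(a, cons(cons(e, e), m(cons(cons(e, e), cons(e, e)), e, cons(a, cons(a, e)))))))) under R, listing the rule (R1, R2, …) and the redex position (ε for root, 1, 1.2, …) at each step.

cons(a, cons(cons(a, e), cons(e, e)))

1. cons(a, cons(cons(a, e), m(cons(e, a), cons(e, e), cons(a, cons(cons(e, e), m(cons(cons(e, e), cons(e, e)), e, cons(a, cons(a, e))))))))  →  cons(a, cons(cons(a, e), m(cons(e, a), cons(e, e), cons(a, cons(cons(e, e), a)))))   [R1 at 2.2.3.2.2]
2. cons(a, cons(cons(a, e), m(cons(e, a), cons(e, e), cons(a, cons(cons(e, e), a)))))  →  cons(a, cons(cons(a, e), cons(e, e)))   [R3 at 2.2]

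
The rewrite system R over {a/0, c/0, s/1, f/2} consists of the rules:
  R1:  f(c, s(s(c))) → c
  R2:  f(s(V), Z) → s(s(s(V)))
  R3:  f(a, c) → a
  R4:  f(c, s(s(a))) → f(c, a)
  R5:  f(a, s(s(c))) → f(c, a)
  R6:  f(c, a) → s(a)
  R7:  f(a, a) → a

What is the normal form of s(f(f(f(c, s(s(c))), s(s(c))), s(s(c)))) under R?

s(c)

1. s(f(f(f(c, s(s(c))), s(s(c))), s(s(c))))  →  s(f(f(c, s(s(c))), s(s(c))))   [R1 at 1.1.1]
2. s(f(f(c, s(s(c))), s(s(c))))  →  s(f(c, s(s(c))))   [R1 at 1.1]
3. s(f(c, s(s(c))))  →  s(c)   [R1 at 1]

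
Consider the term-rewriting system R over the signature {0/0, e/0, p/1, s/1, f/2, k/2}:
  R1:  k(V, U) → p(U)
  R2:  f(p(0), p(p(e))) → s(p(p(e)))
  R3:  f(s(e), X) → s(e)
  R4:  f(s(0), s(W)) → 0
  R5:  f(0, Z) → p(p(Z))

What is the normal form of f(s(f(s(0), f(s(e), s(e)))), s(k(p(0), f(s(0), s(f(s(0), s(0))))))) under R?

0

1. f(s(f(s(0), f(s(e), s(e)))), s(k(p(0), f(s(0), s(f(s(0), s(0)))))))  →  f(s(f(s(0), s(e))), s(k(p(0), f(s(0), s(f(s(0), s(0)))))))   [R3 at 1.1.2]
2. f(s(f(s(0), s(e))), s(k(p(0), f(s(0), s(f(s(0), s(0)))))))  →  f(s(0), s(k(p(0), f(s(0), s(f(s(0), s(0)))))))   [R4 at 1.1]
3. f(s(0), s(k(p(0), f(s(0), s(f(s(0), s(0)))))))  →  0   [R4 at ε]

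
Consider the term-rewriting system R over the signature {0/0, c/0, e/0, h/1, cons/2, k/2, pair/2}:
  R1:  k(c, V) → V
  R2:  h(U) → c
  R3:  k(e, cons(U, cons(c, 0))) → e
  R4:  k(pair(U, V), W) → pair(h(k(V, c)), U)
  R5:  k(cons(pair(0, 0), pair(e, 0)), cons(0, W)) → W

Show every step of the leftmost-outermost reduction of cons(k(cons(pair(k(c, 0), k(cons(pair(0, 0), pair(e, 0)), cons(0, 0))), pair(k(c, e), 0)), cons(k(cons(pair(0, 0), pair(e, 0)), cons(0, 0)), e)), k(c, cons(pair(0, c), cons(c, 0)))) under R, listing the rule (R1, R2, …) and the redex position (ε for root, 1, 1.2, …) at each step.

1. cons(k(cons(pair(k(c, 0), k(cons(pair(0, 0), pair(e, 0)), cons(0, 0))), pair(k(c, e), 0)), cons(k(cons(pair(0, 0), pair(e, 0)), cons(0, 0)), e)), k(c, cons(pair(0, c), cons(c, 0))))  →  cons(k(cons(pair(0, k(cons(pair(0, 0), pair(e, 0)), cons(0, 0))), pair(k(c, e), 0)), cons(k(cons(pair(0, 0), pair(e, 0)), cons(0, 0)), e)), k(c, cons(pair(0, c), cons(c, 0))))   [R1 at 1.1.1.1]
2. cons(k(cons(pair(0, k(cons(pair(0, 0), pair(e, 0)), cons(0, 0))), pair(k(c, e), 0)), cons(k(cons(pair(0, 0), pair(e, 0)), cons(0, 0)), e)), k(c, cons(pair(0, c), cons(c, 0))))  →  cons(k(cons(pair(0, 0), pair(k(c, e), 0)), cons(k(cons(pair(0, 0), pair(e, 0)), cons(0, 0)), e)), k(c, cons(pair(0, c), cons(c, 0))))   [R5 at 1.1.1.2]
3. cons(k(cons(pair(0, 0), pair(k(c, e), 0)), cons(k(cons(pair(0, 0), pair(e, 0)), cons(0, 0)), e)), k(c, cons(pair(0, c), cons(c, 0))))  →  cons(k(cons(pair(0, 0), pair(e, 0)), cons(k(cons(pair(0, 0), pair(e, 0)), cons(0, 0)), e)), k(c, cons(pair(0, c), cons(c, 0))))   [R1 at 1.1.2.1]
4. cons(k(cons(pair(0, 0), pair(e, 0)), cons(k(cons(pair(0, 0), pair(e, 0)), cons(0, 0)), e)), k(c, cons(pair(0, c), cons(c, 0))))  →  cons(k(cons(pair(0, 0), pair(e, 0)), cons(0, e)), k(c, cons(pair(0, c), cons(c, 0))))   [R5 at 1.2.1]
5. cons(k(cons(pair(0, 0), pair(e, 0)), cons(0, e)), k(c, cons(pair(0, c), cons(c, 0))))  →  cons(e, k(c, cons(pair(0, c), cons(c, 0))))   [R5 at 1]
6. cons(e, k(c, cons(pair(0, c), cons(c, 0))))  →  cons(e, cons(pair(0, c), cons(c, 0)))   [R1 at 2]

cons(e, cons(pair(0, c), cons(c, 0)))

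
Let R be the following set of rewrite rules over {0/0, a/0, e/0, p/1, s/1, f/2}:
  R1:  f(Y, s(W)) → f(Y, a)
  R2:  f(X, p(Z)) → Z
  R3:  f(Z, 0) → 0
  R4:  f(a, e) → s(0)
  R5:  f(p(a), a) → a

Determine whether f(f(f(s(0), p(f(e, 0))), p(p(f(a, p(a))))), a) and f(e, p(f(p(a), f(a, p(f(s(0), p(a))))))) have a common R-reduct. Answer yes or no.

Reduce t₁ = f(f(f(s(0), p(f(e, 0))), p(p(f(a, p(a))))), a):
1. f(f(f(s(0), p(f(e, 0))), p(p(f(a, p(a))))), a)  →  f(p(f(a, p(a))), a)   [R2 at 1]
2. f(p(f(a, p(a))), a)  →  f(p(a), a)   [R2 at 1.1]
3. f(p(a), a)  →  a   [R5 at ε]

Reduce t₂ = f(e, p(f(p(a), f(a, p(f(s(0), p(a))))))):
1. f(e, p(f(p(a), f(a, p(f(s(0), p(a)))))))  →  f(p(a), f(a, p(f(s(0), p(a)))))   [R2 at ε]
2. f(p(a), f(a, p(f(s(0), p(a)))))  →  f(p(a), f(s(0), p(a)))   [R2 at 2]
3. f(p(a), f(s(0), p(a)))  →  f(p(a), a)   [R2 at 2]
4. f(p(a), a)  →  a   [R5 at ε]

yes — NF(t₁) = a, NF(t₂) = a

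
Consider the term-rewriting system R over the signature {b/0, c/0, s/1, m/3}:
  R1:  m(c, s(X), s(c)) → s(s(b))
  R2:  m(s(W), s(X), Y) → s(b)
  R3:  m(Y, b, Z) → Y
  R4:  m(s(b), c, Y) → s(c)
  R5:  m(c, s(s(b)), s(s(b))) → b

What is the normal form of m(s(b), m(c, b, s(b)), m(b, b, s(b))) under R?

s(c)

1. m(s(b), m(c, b, s(b)), m(b, b, s(b)))  →  m(s(b), c, m(b, b, s(b)))   [R3 at 2]
2. m(s(b), c, m(b, b, s(b)))  →  s(c)   [R4 at ε]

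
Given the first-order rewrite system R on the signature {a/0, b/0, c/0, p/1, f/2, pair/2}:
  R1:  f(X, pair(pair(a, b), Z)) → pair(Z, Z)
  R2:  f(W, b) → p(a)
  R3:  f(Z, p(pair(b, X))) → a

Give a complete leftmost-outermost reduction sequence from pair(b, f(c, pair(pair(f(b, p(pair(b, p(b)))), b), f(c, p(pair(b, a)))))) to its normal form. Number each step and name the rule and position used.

pair(b, pair(a, a))

1. pair(b, f(c, pair(pair(f(b, p(pair(b, p(b)))), b), f(c, p(pair(b, a))))))  →  pair(b, f(c, pair(pair(a, b), f(c, p(pair(b, a))))))   [R3 at 2.2.1.1]
2. pair(b, f(c, pair(pair(a, b), f(c, p(pair(b, a))))))  →  pair(b, pair(f(c, p(pair(b, a))), f(c, p(pair(b, a)))))   [R1 at 2]
3. pair(b, pair(f(c, p(pair(b, a))), f(c, p(pair(b, a)))))  →  pair(b, pair(a, f(c, p(pair(b, a)))))   [R3 at 2.1]
4. pair(b, pair(a, f(c, p(pair(b, a)))))  →  pair(b, pair(a, a))   [R3 at 2.2]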